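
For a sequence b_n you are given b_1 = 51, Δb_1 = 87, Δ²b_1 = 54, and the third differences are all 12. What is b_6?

Build the table forward from the leading diagonal:
Δ³: 12  12  12  12  12  12
Δ²: 54  66  78  90  102  114
Δ: 87  141  207  285  375  477
b: 51  138  279  486  771  1146

1146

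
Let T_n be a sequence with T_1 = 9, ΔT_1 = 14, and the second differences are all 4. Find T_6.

119

Build the table forward from the leading diagonal:
D2: 4, 4, 4, 4, 4, 4
D1: 14, 18, 22, 26, 30, 34
T: 9, 23, 41, 63, 89, 119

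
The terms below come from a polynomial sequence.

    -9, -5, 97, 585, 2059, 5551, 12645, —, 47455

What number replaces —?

25597

Using the first 7 terms:
4  102  488  1474  3492  7094
98  386  986  2018  3602
288  600  1032  1584
312  432  552
120  120
Constant fifth difference = 120.
Extend forward: 552 + 120 = 672;  1584 + 672 = 2256;  3602 + 2256 = 5858;  7094 + 5858 = 12952;  12645 + 12952 = 25597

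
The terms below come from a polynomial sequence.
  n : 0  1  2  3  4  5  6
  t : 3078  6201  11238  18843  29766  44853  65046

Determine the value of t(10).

3123  5037  7605  10923  15087  20193
1914  2568  3318  4164  5106
654  750  846  942
96  96  96
Fourth differences constant at 96.
942 + 96 = 1038;  5106 + 1038 = 6144;  20193 + 6144 = 26337;  65046 + 26337 = 91383
1038 + 96 = 1134;  6144 + 1134 = 7278;  26337 + 7278 = 33615;  91383 + 33615 = 124998
1134 + 96 = 1230;  7278 + 1230 = 8508;  33615 + 8508 = 42123;  124998 + 42123 = 167121
1230 + 96 = 1326;  8508 + 1326 = 9834;  42123 + 9834 = 51957;  167121 + 51957 = 219078

219078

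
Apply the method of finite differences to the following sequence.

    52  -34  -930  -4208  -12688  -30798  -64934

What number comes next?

-123820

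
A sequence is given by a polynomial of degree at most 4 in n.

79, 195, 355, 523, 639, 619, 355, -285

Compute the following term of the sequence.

-1457

Δ: 116  160  168  116  -20  -264  -640
Δ²: 44  8  -52  -136  -244  -376
Δ³: -36  -60  -84  -108  -132
Δ⁴: -24  -24  -24  -24
The fourth differences are constant (-24).
-132 − 24 = -156;  -376 − 156 = -532;  -640 − 532 = -1172;  -285 − 1172 = -1457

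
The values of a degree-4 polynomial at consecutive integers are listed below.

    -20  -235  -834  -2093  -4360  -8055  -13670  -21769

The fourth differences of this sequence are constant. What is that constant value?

-72

First differences: -215, -599, -1259, -2267, -3695, -5615, -8099
Second differences: -384, -660, -1008, -1428, -1920, -2484
Third differences: -276, -348, -420, -492, -564
Fourth differences: -72, -72, -72, -72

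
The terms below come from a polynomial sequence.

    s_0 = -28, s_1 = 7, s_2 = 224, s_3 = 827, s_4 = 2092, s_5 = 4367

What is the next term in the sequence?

First differences: 35, 217, 603, 1265, 2275
Second differences: 182, 386, 662, 1010
Third differences: 204, 276, 348
Fourth differences: 72, 72
Constant fourth difference = 72, so extend:
348 + 72 = 420;  1010 + 420 = 1430;  2275 + 1430 = 3705;  4367 + 3705 = 8072

8072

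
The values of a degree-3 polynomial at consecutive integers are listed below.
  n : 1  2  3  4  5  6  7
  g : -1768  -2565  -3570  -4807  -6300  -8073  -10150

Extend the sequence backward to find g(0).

First differences: -797, -1005, -1237, -1493, -1773, -2077
Second differences: -208, -232, -256, -280, -304
Third differences: -24, -24, -24, -24
The third differences are constant at -24.
Work back: -208 + 24 = -184;  -797 + 184 = -613;  -1768 + 613 = -1155

-1155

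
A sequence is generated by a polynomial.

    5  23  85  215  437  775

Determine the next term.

1253

First differences: 18, 62, 130, 222, 338
Second differences: 44, 68, 92, 116
Third differences: 24, 24, 24
The third differences are constant (24).
116 + 24 = 140;  338 + 140 = 478;  775 + 478 = 1253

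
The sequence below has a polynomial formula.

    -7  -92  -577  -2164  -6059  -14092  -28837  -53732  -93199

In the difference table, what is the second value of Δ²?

First differences: -85, -485, -1587, -3895, -8033, -14745, -24895, -39467
Second differences: -400, -1102, -2308, -4138, -6712, -10150, -14572
Third differences: -702, -1206, -1830, -2574, -3438, -4422
Fourth differences: -504, -624, -744, -864, -984
Fifth differences: -120, -120, -120, -120

-1102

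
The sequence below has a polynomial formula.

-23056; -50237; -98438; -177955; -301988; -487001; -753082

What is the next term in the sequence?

-1124303

First differences: -27181, -48201, -79517, -124033, -185013, -266081
Second differences: -21020, -31316, -44516, -60980, -81068
Third differences: -10296, -13200, -16464, -20088
Fourth differences: -2904, -3264, -3624
Fifth differences: -360, -360
The fifth differences are constant (-360).
-3624 − 360 = -3984;  -20088 − 3984 = -24072;  -81068 − 24072 = -105140;  -266081 − 105140 = -371221;  -753082 − 371221 = -1124303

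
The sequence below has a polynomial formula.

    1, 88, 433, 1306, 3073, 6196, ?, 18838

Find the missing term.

Using the first 6 terms:
First differences: 87, 345, 873, 1767, 3123
Second differences: 258, 528, 894, 1356
Third differences: 270, 366, 462
Fourth differences: 96, 96
Constant fourth difference = 96.
Extend forward: 462 + 96 = 558;  1356 + 558 = 1914;  3123 + 1914 = 5037;  6196 + 5037 = 11233

11233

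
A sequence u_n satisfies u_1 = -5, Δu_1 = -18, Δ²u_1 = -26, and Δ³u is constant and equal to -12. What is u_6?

-475

Build the table forward from the leading diagonal:
Δ³: -12, -12, -12, -12, -12, -12
Δ²: -26, -38, -50, -62, -74, -86
Δ: -18, -44, -82, -132, -194, -268
u: -5, -23, -67, -149, -281, -475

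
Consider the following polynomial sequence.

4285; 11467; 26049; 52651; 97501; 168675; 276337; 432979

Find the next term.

D1: 7182 , 14582 , 26602 , 44850 , 71174 , 107662 , 156642
D2: 7400 , 12020 , 18248 , 26324 , 36488 , 48980
D3: 4620 , 6228 , 8076 , 10164 , 12492
D4: 1608 , 1848 , 2088 , 2328
D5: 240 , 240 , 240
Constant fifth difference = 240, so extend:
2328 + 240 = 2568;  12492 + 2568 = 15060;  48980 + 15060 = 64040;  156642 + 64040 = 220682;  432979 + 220682 = 653661

653661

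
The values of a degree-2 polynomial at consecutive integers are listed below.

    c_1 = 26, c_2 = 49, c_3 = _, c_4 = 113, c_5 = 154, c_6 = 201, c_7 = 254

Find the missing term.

78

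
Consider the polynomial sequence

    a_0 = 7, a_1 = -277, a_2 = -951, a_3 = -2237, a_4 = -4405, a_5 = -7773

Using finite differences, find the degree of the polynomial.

4

First differences: -284, -674, -1286, -2168, -3368
Second differences: -390, -612, -882, -1200
Third differences: -222, -270, -318
Fourth differences: -48, -48
The fourth differences are constant, so the polynomial has degree 4.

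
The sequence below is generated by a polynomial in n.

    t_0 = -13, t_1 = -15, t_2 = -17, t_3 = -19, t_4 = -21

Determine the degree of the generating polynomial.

D1: -2, -2, -2, -2
The first differences are constant, so the polynomial has degree 1.

1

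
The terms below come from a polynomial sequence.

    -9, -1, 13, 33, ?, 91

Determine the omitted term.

Using the first 4 terms:
8, 14, 20
6, 6
Constant second difference = 6.
Extend forward: 20 + 6 = 26;  33 + 26 = 59

59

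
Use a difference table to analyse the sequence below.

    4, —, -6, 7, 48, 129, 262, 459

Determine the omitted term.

Using the last 6 terms:
D1: 13  41  81  133  197
D2: 28  40  52  64
D3: 12  12  12
Constant third difference = 12.
Extend backward: 28 − 12 = 16;  13 − 16 = -3;  -6 + 3 = -3

-3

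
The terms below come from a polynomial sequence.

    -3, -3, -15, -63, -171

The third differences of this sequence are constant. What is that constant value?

-24

First differences: 0, -12, -48, -108
Second differences: -12, -36, -60
Third differences: -24, -24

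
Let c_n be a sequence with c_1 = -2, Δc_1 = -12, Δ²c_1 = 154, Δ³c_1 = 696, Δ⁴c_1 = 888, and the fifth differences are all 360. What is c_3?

128

Build the table forward from the leading diagonal:
Fifth differences: 360  360  360
Fourth differences: 888  1248  1608
Third differences: 696  1584  2832
Second differences: 154  850  2434
First differences: -12  142  992
c: -2  -14  128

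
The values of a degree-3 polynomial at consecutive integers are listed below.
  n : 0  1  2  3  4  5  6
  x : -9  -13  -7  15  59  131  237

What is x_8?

575

First differences: -4, 6, 22, 44, 72, 106
Second differences: 10, 16, 22, 28, 34
Third differences: 6, 6, 6, 6
Third differences constant at 6.
34 + 6 = 40;  106 + 40 = 146;  237 + 146 = 383
40 + 6 = 46;  146 + 46 = 192;  383 + 192 = 575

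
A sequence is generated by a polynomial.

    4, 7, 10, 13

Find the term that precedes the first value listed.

1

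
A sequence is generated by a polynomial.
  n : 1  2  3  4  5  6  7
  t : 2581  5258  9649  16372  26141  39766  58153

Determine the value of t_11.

D1: 2677, 4391, 6723, 9769, 13625, 18387
D2: 1714, 2332, 3046, 3856, 4762
D3: 618, 714, 810, 906
D4: 96, 96, 96
Constant fourth difference = 96, so extend:
906 + 96 = 1002;  4762 + 1002 = 5764;  18387 + 5764 = 24151;  58153 + 24151 = 82304
1002 + 96 = 1098;  5764 + 1098 = 6862;  24151 + 6862 = 31013;  82304 + 31013 = 113317
1098 + 96 = 1194;  6862 + 1194 = 8056;  31013 + 8056 = 39069;  113317 + 39069 = 152386
1194 + 96 = 1290;  8056 + 1290 = 9346;  39069 + 9346 = 48415;  152386 + 48415 = 200801

200801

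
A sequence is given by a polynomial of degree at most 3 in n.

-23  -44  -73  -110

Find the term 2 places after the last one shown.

First differences: -21, -29, -37
Second differences: -8, -8
The second differences are constant (-8).
-37 − 8 = -45;  -110 − 45 = -155
-45 − 8 = -53;  -155 − 53 = -208

-208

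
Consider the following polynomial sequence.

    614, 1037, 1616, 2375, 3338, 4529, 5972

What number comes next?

Δ: 423  579  759  963  1191  1443
Δ²: 156  180  204  228  252
Δ³: 24  24  24  24
The third differences are constant (24).
252 + 24 = 276;  1443 + 276 = 1719;  5972 + 1719 = 7691

7691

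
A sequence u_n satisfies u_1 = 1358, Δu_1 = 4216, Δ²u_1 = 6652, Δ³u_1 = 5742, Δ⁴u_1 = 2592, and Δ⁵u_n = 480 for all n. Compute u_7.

Build the table forward from the leading diagonal:
Fifth differences: 480, 480, 480, 480, 480, 480, 480
Fourth differences: 2592, 3072, 3552, 4032, 4512, 4992, 5472
Third differences: 5742, 8334, 11406, 14958, 18990, 23502, 28494
Second differences: 6652, 12394, 20728, 32134, 47092, 66082, 89584
First differences: 4216, 10868, 23262, 43990, 76124, 123216, 189298
u: 1358, 5574, 16442, 39704, 83694, 159818, 283034

283034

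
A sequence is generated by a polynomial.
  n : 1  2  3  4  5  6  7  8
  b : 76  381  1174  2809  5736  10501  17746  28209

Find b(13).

161344

First differences: 305  793  1635  2927  4765  7245  10463
Second differences: 488  842  1292  1838  2480  3218
Third differences: 354  450  546  642  738
Fourth differences: 96  96  96  96
The fourth differences are constant (96).
738 + 96 = 834;  3218 + 834 = 4052;  10463 + 4052 = 14515;  28209 + 14515 = 42724
834 + 96 = 930;  4052 + 930 = 4982;  14515 + 4982 = 19497;  42724 + 19497 = 62221
930 + 96 = 1026;  4982 + 1026 = 6008;  19497 + 6008 = 25505;  62221 + 25505 = 87726
1026 + 96 = 1122;  6008 + 1122 = 7130;  25505 + 7130 = 32635;  87726 + 32635 = 120361
1122 + 96 = 1218;  7130 + 1218 = 8348;  32635 + 8348 = 40983;  120361 + 40983 = 161344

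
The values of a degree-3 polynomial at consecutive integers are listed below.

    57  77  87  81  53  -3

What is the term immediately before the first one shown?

33

20  10  -6  -28  -56
-10  -16  -22  -28
-6  -6  -6
The third differences are constant at -6.
Work back: -10 + 6 = -4;  20 + 4 = 24;  57 − 24 = 33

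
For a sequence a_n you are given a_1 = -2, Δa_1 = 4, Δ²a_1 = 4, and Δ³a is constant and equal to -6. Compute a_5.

14

Build the table forward from the leading diagonal:
D3: -6, -6, -6, -6, -6
D2: 4, -2, -8, -14, -20
D1: 4, 8, 6, -2, -16
a: -2, 2, 10, 16, 14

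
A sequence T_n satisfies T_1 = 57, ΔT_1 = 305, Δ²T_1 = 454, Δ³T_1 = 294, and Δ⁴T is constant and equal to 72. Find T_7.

15657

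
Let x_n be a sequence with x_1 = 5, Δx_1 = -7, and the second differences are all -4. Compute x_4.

Build the table forward from the leading diagonal:
D2: -4  -4  -4  -4
D1: -7  -11  -15  -19
x: 5  -2  -13  -28

-28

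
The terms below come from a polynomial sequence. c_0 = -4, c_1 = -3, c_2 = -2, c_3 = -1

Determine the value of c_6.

2

Δ: 1, 1, 1
First differences constant at 1.
-1 + 1 = 0
0 + 1 = 1
1 + 1 = 2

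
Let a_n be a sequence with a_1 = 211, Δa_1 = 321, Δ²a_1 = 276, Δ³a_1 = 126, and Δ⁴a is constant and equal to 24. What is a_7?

9157

Build the table forward from the leading diagonal:
D4: 24, 24, 24, 24, 24, 24, 24
D3: 126, 150, 174, 198, 222, 246, 270
D2: 276, 402, 552, 726, 924, 1146, 1392
D1: 321, 597, 999, 1551, 2277, 3201, 4347
a: 211, 532, 1129, 2128, 3679, 5956, 9157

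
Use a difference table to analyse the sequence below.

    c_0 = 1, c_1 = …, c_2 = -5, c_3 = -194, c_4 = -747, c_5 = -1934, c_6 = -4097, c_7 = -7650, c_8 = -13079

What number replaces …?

18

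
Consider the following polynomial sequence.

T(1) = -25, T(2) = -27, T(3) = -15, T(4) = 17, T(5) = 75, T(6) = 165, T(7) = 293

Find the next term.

465

-2  12  32  58  90  128
14  20  26  32  38
6  6  6  6
Constant third difference = 6, so extend:
38 + 6 = 44;  128 + 44 = 172;  293 + 172 = 465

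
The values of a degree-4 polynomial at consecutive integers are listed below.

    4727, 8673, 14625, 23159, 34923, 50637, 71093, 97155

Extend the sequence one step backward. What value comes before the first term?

2283

3946, 5952, 8534, 11764, 15714, 20456, 26062
2006, 2582, 3230, 3950, 4742, 5606
576, 648, 720, 792, 864
72, 72, 72, 72
The fourth differences are constant at 72.
Work back: 576 − 72 = 504;  2006 − 504 = 1502;  3946 − 1502 = 2444;  4727 − 2444 = 2283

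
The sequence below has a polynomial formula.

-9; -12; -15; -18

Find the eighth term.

-30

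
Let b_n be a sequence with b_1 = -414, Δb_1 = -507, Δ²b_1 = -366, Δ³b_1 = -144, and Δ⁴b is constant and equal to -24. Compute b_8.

Build the table forward from the leading diagonal:
Fourth differences: -24, -24, -24, -24, -24, -24, -24, -24
Third differences: -144, -168, -192, -216, -240, -264, -288, -312
Second differences: -366, -510, -678, -870, -1086, -1326, -1590, -1878
First differences: -507, -873, -1383, -2061, -2931, -4017, -5343, -6933
b: -414, -921, -1794, -3177, -5238, -8169, -12186, -17529

-17529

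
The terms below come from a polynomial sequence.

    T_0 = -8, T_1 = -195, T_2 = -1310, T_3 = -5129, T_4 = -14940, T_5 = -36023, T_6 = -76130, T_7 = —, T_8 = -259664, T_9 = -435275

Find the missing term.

Using the first 7 terms:
-187, -1115, -3819, -9811, -21083, -40107
-928, -2704, -5992, -11272, -19024
-1776, -3288, -5280, -7752
-1512, -1992, -2472
-480, -480
Constant fifth difference = -480.
Extend forward: -2472 − 480 = -2952;  -7752 − 2952 = -10704;  -19024 − 10704 = -29728;  -40107 − 29728 = -69835;  -76130 − 69835 = -145965

-145965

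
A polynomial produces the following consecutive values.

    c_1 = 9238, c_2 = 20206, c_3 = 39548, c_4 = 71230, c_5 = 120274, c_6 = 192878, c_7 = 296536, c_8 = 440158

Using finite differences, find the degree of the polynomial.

5

10968, 19342, 31682, 49044, 72604, 103658, 143622
8374, 12340, 17362, 23560, 31054, 39964
3966, 5022, 6198, 7494, 8910
1056, 1176, 1296, 1416
120, 120, 120
The fifth differences are constant, so the polynomial has degree 5.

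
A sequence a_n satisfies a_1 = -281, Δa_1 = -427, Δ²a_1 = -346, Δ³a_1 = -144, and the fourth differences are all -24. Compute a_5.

-4665

Build the table forward from the leading diagonal:
Fourth differences: -24  -24  -24  -24  -24
Third differences: -144  -168  -192  -216  -240
Second differences: -346  -490  -658  -850  -1066
First differences: -427  -773  -1263  -1921  -2771
a: -281  -708  -1481  -2744  -4665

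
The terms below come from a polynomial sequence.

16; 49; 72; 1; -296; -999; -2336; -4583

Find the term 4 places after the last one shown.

D1: 33 , 23 , -71 , -297 , -703 , -1337 , -2247
D2: -10 , -94 , -226 , -406 , -634 , -910
D3: -84 , -132 , -180 , -228 , -276
D4: -48 , -48 , -48 , -48
Fourth differences constant at -48.
-276 − 48 = -324;  -910 − 324 = -1234;  -2247 − 1234 = -3481;  -4583 − 3481 = -8064
-324 − 48 = -372;  -1234 − 372 = -1606;  -3481 − 1606 = -5087;  -8064 − 5087 = -13151
-372 − 48 = -420;  -1606 − 420 = -2026;  -5087 − 2026 = -7113;  -13151 − 7113 = -20264
-420 − 48 = -468;  -2026 − 468 = -2494;  -7113 − 2494 = -9607;  -20264 − 9607 = -29871

-29871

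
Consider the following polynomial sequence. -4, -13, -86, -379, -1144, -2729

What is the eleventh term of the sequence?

-41854

-9 , -73 , -293 , -765 , -1585
-64 , -220 , -472 , -820
-156 , -252 , -348
-96 , -96
The fourth differences are constant (-96).
-348 − 96 = -444;  -820 − 444 = -1264;  -1585 − 1264 = -2849;  -2729 − 2849 = -5578
-444 − 96 = -540;  -1264 − 540 = -1804;  -2849 − 1804 = -4653;  -5578 − 4653 = -10231
-540 − 96 = -636;  -1804 − 636 = -2440;  -4653 − 2440 = -7093;  -10231 − 7093 = -17324
-636 − 96 = -732;  -2440 − 732 = -3172;  -7093 − 3172 = -10265;  -17324 − 10265 = -27589
-732 − 96 = -828;  -3172 − 828 = -4000;  -10265 − 4000 = -14265;  -27589 − 14265 = -41854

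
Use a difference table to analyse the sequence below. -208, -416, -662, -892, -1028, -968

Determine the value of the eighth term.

-208, -246, -230, -136, 60
-38, 16, 94, 196
54, 78, 102
24, 24
The fourth differences are constant (24).
102 + 24 = 126;  196 + 126 = 322;  60 + 322 = 382;  -968 + 382 = -586
126 + 24 = 150;  322 + 150 = 472;  382 + 472 = 854;  -586 + 854 = 268

268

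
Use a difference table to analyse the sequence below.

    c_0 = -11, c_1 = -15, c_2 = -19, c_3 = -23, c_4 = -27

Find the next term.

-31

Δ: -4 , -4 , -4 , -4
First differences constant at -4.
-27 − 4 = -31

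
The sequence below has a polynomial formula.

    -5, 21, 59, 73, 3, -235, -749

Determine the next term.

First differences: 26, 38, 14, -70, -238, -514
Second differences: 12, -24, -84, -168, -276
Third differences: -36, -60, -84, -108
Fourth differences: -24, -24, -24
Constant fourth difference = -24, so extend:
-108 − 24 = -132;  -276 − 132 = -408;  -514 − 408 = -922;  -749 − 922 = -1671

-1671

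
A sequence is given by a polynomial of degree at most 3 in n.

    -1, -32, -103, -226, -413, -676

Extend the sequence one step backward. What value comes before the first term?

2

First differences: -31  -71  -123  -187  -263
Second differences: -40  -52  -64  -76
Third differences: -12  -12  -12
The third differences are constant at -12.
Work back: -40 + 12 = -28;  -31 + 28 = -3;  -1 + 3 = 2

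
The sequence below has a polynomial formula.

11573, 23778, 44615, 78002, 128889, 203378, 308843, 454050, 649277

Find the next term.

906434

Δ: 12205, 20837, 33387, 50887, 74489, 105465, 145207, 195227
Δ²: 8632, 12550, 17500, 23602, 30976, 39742, 50020
Δ³: 3918, 4950, 6102, 7374, 8766, 10278
Δ⁴: 1032, 1152, 1272, 1392, 1512
Δ⁵: 120, 120, 120, 120
Constant fifth difference = 120, so extend:
1512 + 120 = 1632;  10278 + 1632 = 11910;  50020 + 11910 = 61930;  195227 + 61930 = 257157;  649277 + 257157 = 906434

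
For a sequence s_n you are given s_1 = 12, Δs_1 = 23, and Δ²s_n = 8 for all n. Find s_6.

207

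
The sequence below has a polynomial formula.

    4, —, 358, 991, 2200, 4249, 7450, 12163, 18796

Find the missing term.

85

Using the last 7 terms:
First differences: 633, 1209, 2049, 3201, 4713, 6633
Second differences: 576, 840, 1152, 1512, 1920
Third differences: 264, 312, 360, 408
Fourth differences: 48, 48, 48
Constant fourth difference = 48.
Extend backward: 264 − 48 = 216;  576 − 216 = 360;  633 − 360 = 273;  358 − 273 = 85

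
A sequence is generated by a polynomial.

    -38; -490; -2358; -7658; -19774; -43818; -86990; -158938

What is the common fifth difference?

D1: -452, -1868, -5300, -12116, -24044, -43172, -71948
D2: -1416, -3432, -6816, -11928, -19128, -28776
D3: -2016, -3384, -5112, -7200, -9648
D4: -1368, -1728, -2088, -2448
D5: -360, -360, -360

-360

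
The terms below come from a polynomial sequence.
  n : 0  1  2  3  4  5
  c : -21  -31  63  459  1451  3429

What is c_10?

48479

First differences: -10, 94, 396, 992, 1978
Second differences: 104, 302, 596, 986
Third differences: 198, 294, 390
Fourth differences: 96, 96
Constant fourth difference = 96, so extend:
390 + 96 = 486;  986 + 486 = 1472;  1978 + 1472 = 3450;  3429 + 3450 = 6879
486 + 96 = 582;  1472 + 582 = 2054;  3450 + 2054 = 5504;  6879 + 5504 = 12383
582 + 96 = 678;  2054 + 678 = 2732;  5504 + 2732 = 8236;  12383 + 8236 = 20619
678 + 96 = 774;  2732 + 774 = 3506;  8236 + 3506 = 11742;  20619 + 11742 = 32361
774 + 96 = 870;  3506 + 870 = 4376;  11742 + 4376 = 16118;  32361 + 16118 = 48479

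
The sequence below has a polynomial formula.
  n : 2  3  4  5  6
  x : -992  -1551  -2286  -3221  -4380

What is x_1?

D1: -559, -735, -935, -1159
D2: -176, -200, -224
D3: -24, -24
The third differences are constant at -24.
Work back: -176 + 24 = -152;  -559 + 152 = -407;  -992 + 407 = -585

-585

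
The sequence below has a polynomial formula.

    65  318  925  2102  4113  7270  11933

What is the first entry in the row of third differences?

216

First differences: 253, 607, 1177, 2011, 3157, 4663
Second differences: 354, 570, 834, 1146, 1506
Third differences: 216, 264, 312, 360
Fourth differences: 48, 48, 48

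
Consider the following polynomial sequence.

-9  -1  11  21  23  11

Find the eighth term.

First differences: 8  12  10  2  -12
Second differences: 4  -2  -8  -14
Third differences: -6  -6  -6
The third differences are constant (-6).
-14 − 6 = -20;  -12 − 20 = -32;  11 − 32 = -21
-20 − 6 = -26;  -32 − 26 = -58;  -21 − 58 = -79

-79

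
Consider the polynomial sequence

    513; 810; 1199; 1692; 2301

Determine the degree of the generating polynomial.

3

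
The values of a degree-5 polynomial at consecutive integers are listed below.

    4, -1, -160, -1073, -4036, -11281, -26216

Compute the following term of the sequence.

-53665

-5, -159, -913, -2963, -7245, -14935
-154, -754, -2050, -4282, -7690
-600, -1296, -2232, -3408
-696, -936, -1176
-240, -240
The fifth differences are constant (-240).
-1176 − 240 = -1416;  -3408 − 1416 = -4824;  -7690 − 4824 = -12514;  -14935 − 12514 = -27449;  -26216 − 27449 = -53665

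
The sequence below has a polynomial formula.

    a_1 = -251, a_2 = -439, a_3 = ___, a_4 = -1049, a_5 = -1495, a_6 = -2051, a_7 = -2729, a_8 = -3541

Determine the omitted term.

-701

Using the last 5 terms:
D1: -446  -556  -678  -812
D2: -110  -122  -134
D3: -12  -12
Constant third difference = -12.
Extend backward: -110 + 12 = -98;  -446 + 98 = -348;  -1049 + 348 = -701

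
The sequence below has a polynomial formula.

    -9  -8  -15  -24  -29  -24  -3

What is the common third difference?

D1: 1, -7, -9, -5, 5, 21
D2: -8, -2, 4, 10, 16
D3: 6, 6, 6, 6

6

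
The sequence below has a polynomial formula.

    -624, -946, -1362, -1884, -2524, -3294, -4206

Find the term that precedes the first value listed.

First differences: -322  -416  -522  -640  -770  -912
Second differences: -94  -106  -118  -130  -142
Third differences: -12  -12  -12  -12
The third differences are constant at -12.
Work back: -94 + 12 = -82;  -322 + 82 = -240;  -624 + 240 = -384

-384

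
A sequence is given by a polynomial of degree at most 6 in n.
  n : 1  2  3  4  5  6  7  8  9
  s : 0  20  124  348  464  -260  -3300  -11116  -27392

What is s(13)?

-307056

Δ: 20, 104, 224, 116, -724, -3040, -7816, -16276
Δ²: 84, 120, -108, -840, -2316, -4776, -8460
Δ³: 36, -228, -732, -1476, -2460, -3684
Δ⁴: -264, -504, -744, -984, -1224
Δ⁵: -240, -240, -240, -240
The fifth differences are constant (-240).
-1224 − 240 = -1464;  -3684 − 1464 = -5148;  -8460 − 5148 = -13608;  -16276 − 13608 = -29884;  -27392 − 29884 = -57276
-1464 − 240 = -1704;  -5148 − 1704 = -6852;  -13608 − 6852 = -20460;  -29884 − 20460 = -50344;  -57276 − 50344 = -107620
-1704 − 240 = -1944;  -6852 − 1944 = -8796;  -20460 − 8796 = -29256;  -50344 − 29256 = -79600;  -107620 − 79600 = -187220
-1944 − 240 = -2184;  -8796 − 2184 = -10980;  -29256 − 10980 = -40236;  -79600 − 40236 = -119836;  -187220 − 119836 = -307056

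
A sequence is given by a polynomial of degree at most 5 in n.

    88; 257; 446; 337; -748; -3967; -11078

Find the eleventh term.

D1: 169  189  -109  -1085  -3219  -7111
D2: 20  -298  -976  -2134  -3892
D3: -318  -678  -1158  -1758
D4: -360  -480  -600
D5: -120  -120
Fifth differences constant at -120.
-600 − 120 = -720;  -1758 − 720 = -2478;  -3892 − 2478 = -6370;  -7111 − 6370 = -13481;  -11078 − 13481 = -24559
-720 − 120 = -840;  -2478 − 840 = -3318;  -6370 − 3318 = -9688;  -13481 − 9688 = -23169;  -24559 − 23169 = -47728
-840 − 120 = -960;  -3318 − 960 = -4278;  -9688 − 4278 = -13966;  -23169 − 13966 = -37135;  -47728 − 37135 = -84863
-960 − 120 = -1080;  -4278 − 1080 = -5358;  -13966 − 5358 = -19324;  -37135 − 19324 = -56459;  -84863 − 56459 = -141322

-141322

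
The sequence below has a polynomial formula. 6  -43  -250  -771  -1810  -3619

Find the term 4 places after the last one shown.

-25275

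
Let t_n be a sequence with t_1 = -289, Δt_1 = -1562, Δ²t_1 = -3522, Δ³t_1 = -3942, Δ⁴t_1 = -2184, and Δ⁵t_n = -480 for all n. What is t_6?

-94139

Build the table forward from the leading diagonal:
Δ⁵: -480  -480  -480  -480  -480  -480
Δ⁴: -2184  -2664  -3144  -3624  -4104  -4584
Δ³: -3942  -6126  -8790  -11934  -15558  -19662
Δ²: -3522  -7464  -13590  -22380  -34314  -49872
Δ: -1562  -5084  -12548  -26138  -48518  -82832
t: -289  -1851  -6935  -19483  -45621  -94139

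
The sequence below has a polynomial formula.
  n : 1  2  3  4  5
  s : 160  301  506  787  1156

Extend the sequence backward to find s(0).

141, 205, 281, 369
64, 76, 88
12, 12
The third differences are constant at 12.
Work back: 64 − 12 = 52;  141 − 52 = 89;  160 − 89 = 71

71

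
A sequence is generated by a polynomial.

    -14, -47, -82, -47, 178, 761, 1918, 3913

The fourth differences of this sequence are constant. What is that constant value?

D1: -33, -35, 35, 225, 583, 1157, 1995
D2: -2, 70, 190, 358, 574, 838
D3: 72, 120, 168, 216, 264
D4: 48, 48, 48, 48

48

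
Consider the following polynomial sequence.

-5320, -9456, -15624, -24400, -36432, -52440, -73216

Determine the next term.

-99624

First differences: -4136, -6168, -8776, -12032, -16008, -20776
Second differences: -2032, -2608, -3256, -3976, -4768
Third differences: -576, -648, -720, -792
Fourth differences: -72, -72, -72
The fourth differences are constant (-72).
-792 − 72 = -864;  -4768 − 864 = -5632;  -20776 − 5632 = -26408;  -73216 − 26408 = -99624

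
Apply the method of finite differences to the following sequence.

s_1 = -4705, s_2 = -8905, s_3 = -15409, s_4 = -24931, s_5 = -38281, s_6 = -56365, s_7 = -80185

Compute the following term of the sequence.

-110839

-4200 , -6504 , -9522 , -13350 , -18084 , -23820
-2304 , -3018 , -3828 , -4734 , -5736
-714 , -810 , -906 , -1002
-96 , -96 , -96
Fourth differences constant at -96.
-1002 − 96 = -1098;  -5736 − 1098 = -6834;  -23820 − 6834 = -30654;  -80185 − 30654 = -110839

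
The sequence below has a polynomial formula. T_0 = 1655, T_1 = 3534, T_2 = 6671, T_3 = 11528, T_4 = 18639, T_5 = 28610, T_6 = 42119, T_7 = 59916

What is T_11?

191504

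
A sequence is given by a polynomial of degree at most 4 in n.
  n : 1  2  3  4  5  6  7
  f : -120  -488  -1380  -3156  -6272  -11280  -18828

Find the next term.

-29660

Δ: -368, -892, -1776, -3116, -5008, -7548
Δ²: -524, -884, -1340, -1892, -2540
Δ³: -360, -456, -552, -648
Δ⁴: -96, -96, -96
The fourth differences are constant (-96).
-648 − 96 = -744;  -2540 − 744 = -3284;  -7548 − 3284 = -10832;  -18828 − 10832 = -29660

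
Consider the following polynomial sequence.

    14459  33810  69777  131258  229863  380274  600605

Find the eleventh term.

Δ: 19351, 35967, 61481, 98605, 150411, 220331
Δ²: 16616, 25514, 37124, 51806, 69920
Δ³: 8898, 11610, 14682, 18114
Δ⁴: 2712, 3072, 3432
Δ⁵: 360, 360
Fifth differences constant at 360.
3432 + 360 = 3792;  18114 + 3792 = 21906;  69920 + 21906 = 91826;  220331 + 91826 = 312157;  600605 + 312157 = 912762
3792 + 360 = 4152;  21906 + 4152 = 26058;  91826 + 26058 = 117884;  312157 + 117884 = 430041;  912762 + 430041 = 1342803
4152 + 360 = 4512;  26058 + 4512 = 30570;  117884 + 30570 = 148454;  430041 + 148454 = 578495;  1342803 + 578495 = 1921298
4512 + 360 = 4872;  30570 + 4872 = 35442;  148454 + 35442 = 183896;  578495 + 183896 = 762391;  1921298 + 762391 = 2683689

2683689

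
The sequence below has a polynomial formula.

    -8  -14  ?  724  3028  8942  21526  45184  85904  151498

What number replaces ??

74

Using the last 7 terms:
2304  5914  12584  23658  40720  65594
3610  6670  11074  17062  24874
3060  4404  5988  7812
1344  1584  1824
240  240
Constant fifth difference = 240.
Extend backward: 1344 − 240 = 1104;  3060 − 1104 = 1956;  3610 − 1956 = 1654;  2304 − 1654 = 650;  724 − 650 = 74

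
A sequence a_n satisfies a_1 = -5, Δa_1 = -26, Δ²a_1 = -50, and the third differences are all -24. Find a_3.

Build the table forward from the leading diagonal:
Third differences: -24, -24, -24
Second differences: -50, -74, -98
First differences: -26, -76, -150
a: -5, -31, -107

-107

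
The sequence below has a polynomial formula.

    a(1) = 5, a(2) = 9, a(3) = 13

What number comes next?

17

Δ: 4, 4
The first differences are constant (4).
13 + 4 = 17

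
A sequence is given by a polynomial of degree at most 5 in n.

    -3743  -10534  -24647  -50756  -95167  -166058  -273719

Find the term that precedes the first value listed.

D1: -6791, -14113, -26109, -44411, -70891, -107661
D2: -7322, -11996, -18302, -26480, -36770
D3: -4674, -6306, -8178, -10290
D4: -1632, -1872, -2112
D5: -240, -240
The fifth differences are constant at -240.
Work back: -1632 + 240 = -1392;  -4674 + 1392 = -3282;  -7322 + 3282 = -4040;  -6791 + 4040 = -2751;  -3743 + 2751 = -992

-992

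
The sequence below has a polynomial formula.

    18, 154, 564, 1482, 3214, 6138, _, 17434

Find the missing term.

10704

Using the first 6 terms:
136  410  918  1732  2924
274  508  814  1192
234  306  378
72  72
Constant fourth difference = 72.
Extend forward: 378 + 72 = 450;  1192 + 450 = 1642;  2924 + 1642 = 4566;  6138 + 4566 = 10704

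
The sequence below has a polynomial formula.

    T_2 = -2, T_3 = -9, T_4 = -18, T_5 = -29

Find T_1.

Δ: -7, -9, -11
Δ²: -2, -2
The second differences are constant at -2.
Work back: -7 + 2 = -5;  -2 + 5 = 3

3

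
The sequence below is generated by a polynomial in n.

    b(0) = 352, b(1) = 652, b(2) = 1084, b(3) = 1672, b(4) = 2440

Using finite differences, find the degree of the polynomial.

3

Δ: 300, 432, 588, 768
Δ²: 132, 156, 180
Δ³: 24, 24
The third differences are constant, so the polynomial has degree 3.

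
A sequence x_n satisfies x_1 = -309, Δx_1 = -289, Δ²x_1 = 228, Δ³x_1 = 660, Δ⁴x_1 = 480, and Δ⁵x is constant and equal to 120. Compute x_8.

44876

Build the table forward from the leading diagonal:
D5: 120  120  120  120  120  120  120  120
D4: 480  600  720  840  960  1080  1200  1320
D3: 660  1140  1740  2460  3300  4260  5340  6540
D2: 228  888  2028  3768  6228  9528  13788  19128
D1: -289  -61  827  2855  6623  12851  22379  36167
x: -309  -598  -659  168  3023  9646  22497  44876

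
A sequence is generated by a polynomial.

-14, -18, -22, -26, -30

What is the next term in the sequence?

-34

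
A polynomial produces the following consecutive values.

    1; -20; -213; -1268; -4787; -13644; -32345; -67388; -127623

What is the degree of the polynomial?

5

First differences: -21, -193, -1055, -3519, -8857, -18701, -35043, -60235
Second differences: -172, -862, -2464, -5338, -9844, -16342, -25192
Third differences: -690, -1602, -2874, -4506, -6498, -8850
Fourth differences: -912, -1272, -1632, -1992, -2352
Fifth differences: -360, -360, -360, -360
The fifth differences are constant, so the polynomial has degree 5.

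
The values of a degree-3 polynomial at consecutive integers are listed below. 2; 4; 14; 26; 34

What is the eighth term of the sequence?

Δ: 2, 10, 12, 8
Δ²: 8, 2, -4
Δ³: -6, -6
Constant third difference = -6, so extend:
-4 − 6 = -10;  8 − 10 = -2;  34 − 2 = 32
-10 − 6 = -16;  -2 − 16 = -18;  32 − 18 = 14
-16 − 6 = -22;  -18 − 22 = -40;  14 − 40 = -26

-26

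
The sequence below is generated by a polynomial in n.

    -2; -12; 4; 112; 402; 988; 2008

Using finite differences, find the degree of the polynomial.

Δ: -10, 16, 108, 290, 586, 1020
Δ²: 26, 92, 182, 296, 434
Δ³: 66, 90, 114, 138
Δ⁴: 24, 24, 24
The fourth differences are constant, so the polynomial has degree 4.

4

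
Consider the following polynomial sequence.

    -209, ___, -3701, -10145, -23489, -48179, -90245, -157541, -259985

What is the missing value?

-1055

Using the last 7 terms:
First differences: -6444, -13344, -24690, -42066, -67296, -102444
Second differences: -6900, -11346, -17376, -25230, -35148
Third differences: -4446, -6030, -7854, -9918
Fourth differences: -1584, -1824, -2064
Fifth differences: -240, -240
Constant fifth difference = -240.
Extend backward: -1584 + 240 = -1344;  -4446 + 1344 = -3102;  -6900 + 3102 = -3798;  -6444 + 3798 = -2646;  -3701 + 2646 = -1055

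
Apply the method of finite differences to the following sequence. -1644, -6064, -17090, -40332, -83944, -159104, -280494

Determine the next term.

-466780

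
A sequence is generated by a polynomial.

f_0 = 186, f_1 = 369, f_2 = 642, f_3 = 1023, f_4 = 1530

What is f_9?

D1: 183, 273, 381, 507
D2: 90, 108, 126
D3: 18, 18
Third differences constant at 18.
126 + 18 = 144;  507 + 144 = 651;  1530 + 651 = 2181
144 + 18 = 162;  651 + 162 = 813;  2181 + 813 = 2994
162 + 18 = 180;  813 + 180 = 993;  2994 + 993 = 3987
180 + 18 = 198;  993 + 198 = 1191;  3987 + 1191 = 5178
198 + 18 = 216;  1191 + 216 = 1407;  5178 + 1407 = 6585

6585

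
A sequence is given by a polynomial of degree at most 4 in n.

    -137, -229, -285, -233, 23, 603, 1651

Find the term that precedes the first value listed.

-57

Δ: -92  -56  52  256  580  1048
Δ²: 36  108  204  324  468
Δ³: 72  96  120  144
Δ⁴: 24  24  24
The fourth differences are constant at 24.
Work back: 72 − 24 = 48;  36 − 48 = -12;  -92 + 12 = -80;  -137 + 80 = -57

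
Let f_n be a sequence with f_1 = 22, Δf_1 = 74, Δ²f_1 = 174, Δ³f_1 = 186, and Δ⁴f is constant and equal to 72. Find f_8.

Build the table forward from the leading diagonal:
Δ⁴: 72, 72, 72, 72, 72, 72, 72, 72
Δ³: 186, 258, 330, 402, 474, 546, 618, 690
Δ²: 174, 360, 618, 948, 1350, 1824, 2370, 2988
Δ: 74, 248, 608, 1226, 2174, 3524, 5348, 7718
f: 22, 96, 344, 952, 2178, 4352, 7876, 13224

13224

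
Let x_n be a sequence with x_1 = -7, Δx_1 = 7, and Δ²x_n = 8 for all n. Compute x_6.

Build the table forward from the leading diagonal:
Second differences: 8  8  8  8  8  8
First differences: 7  15  23  31  39  47
x: -7  0  15  38  69  108

108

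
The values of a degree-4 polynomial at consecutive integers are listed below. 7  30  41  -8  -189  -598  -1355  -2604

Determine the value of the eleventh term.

23, 11, -49, -181, -409, -757, -1249
-12, -60, -132, -228, -348, -492
-48, -72, -96, -120, -144
-24, -24, -24, -24
The fourth differences are constant (-24).
-144 − 24 = -168;  -492 − 168 = -660;  -1249 − 660 = -1909;  -2604 − 1909 = -4513
-168 − 24 = -192;  -660 − 192 = -852;  -1909 − 852 = -2761;  -4513 − 2761 = -7274
-192 − 24 = -216;  -852 − 216 = -1068;  -2761 − 1068 = -3829;  -7274 − 3829 = -11103

-11103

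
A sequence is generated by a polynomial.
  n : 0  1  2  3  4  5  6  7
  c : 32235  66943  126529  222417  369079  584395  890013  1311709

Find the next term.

1879747

First differences: 34708, 59586, 95888, 146662, 215316, 305618, 421696
Second differences: 24878, 36302, 50774, 68654, 90302, 116078
Third differences: 11424, 14472, 17880, 21648, 25776
Fourth differences: 3048, 3408, 3768, 4128
Fifth differences: 360, 360, 360
Fifth differences constant at 360.
4128 + 360 = 4488;  25776 + 4488 = 30264;  116078 + 30264 = 146342;  421696 + 146342 = 568038;  1311709 + 568038 = 1879747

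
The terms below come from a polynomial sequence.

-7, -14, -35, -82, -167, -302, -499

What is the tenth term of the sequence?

-1582

Δ: -7, -21, -47, -85, -135, -197
Δ²: -14, -26, -38, -50, -62
Δ³: -12, -12, -12, -12
Constant third difference = -12, so extend:
-62 − 12 = -74;  -197 − 74 = -271;  -499 − 271 = -770
-74 − 12 = -86;  -271 − 86 = -357;  -770 − 357 = -1127
-86 − 12 = -98;  -357 − 98 = -455;  -1127 − 455 = -1582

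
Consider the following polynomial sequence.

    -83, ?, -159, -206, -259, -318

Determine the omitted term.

-118

Using the last 4 terms:
D1: -47, -53, -59
D2: -6, -6
Constant second difference = -6.
Extend backward: -47 + 6 = -41;  -159 + 41 = -118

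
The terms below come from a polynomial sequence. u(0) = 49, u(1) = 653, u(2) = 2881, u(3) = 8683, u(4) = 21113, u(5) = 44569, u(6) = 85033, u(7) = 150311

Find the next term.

250273

604, 2228, 5802, 12430, 23456, 40464, 65278
1624, 3574, 6628, 11026, 17008, 24814
1950, 3054, 4398, 5982, 7806
1104, 1344, 1584, 1824
240, 240, 240
Constant fifth difference = 240, so extend:
1824 + 240 = 2064;  7806 + 2064 = 9870;  24814 + 9870 = 34684;  65278 + 34684 = 99962;  150311 + 99962 = 250273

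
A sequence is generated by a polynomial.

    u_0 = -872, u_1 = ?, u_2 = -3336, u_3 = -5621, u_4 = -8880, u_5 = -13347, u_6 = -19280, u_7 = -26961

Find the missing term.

-1815

Using the last 6 terms:
D1: -2285, -3259, -4467, -5933, -7681
D2: -974, -1208, -1466, -1748
D3: -234, -258, -282
D4: -24, -24
Constant fourth difference = -24.
Extend backward: -234 + 24 = -210;  -974 + 210 = -764;  -2285 + 764 = -1521;  -3336 + 1521 = -1815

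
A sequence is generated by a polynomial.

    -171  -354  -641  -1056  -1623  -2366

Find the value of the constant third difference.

Δ: -183, -287, -415, -567, -743
Δ²: -104, -128, -152, -176
Δ³: -24, -24, -24

-24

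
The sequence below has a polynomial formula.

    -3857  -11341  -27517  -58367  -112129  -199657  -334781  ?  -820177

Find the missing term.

Using the first 7 terms:
D1: -7484, -16176, -30850, -53762, -87528, -135124
D2: -8692, -14674, -22912, -33766, -47596
D3: -5982, -8238, -10854, -13830
D4: -2256, -2616, -2976
D5: -360, -360
Constant fifth difference = -360.
Extend forward: -2976 − 360 = -3336;  -13830 − 3336 = -17166;  -47596 − 17166 = -64762;  -135124 − 64762 = -199886;  -334781 − 199886 = -534667

-534667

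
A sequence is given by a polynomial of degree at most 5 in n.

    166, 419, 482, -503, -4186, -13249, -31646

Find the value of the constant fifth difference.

-240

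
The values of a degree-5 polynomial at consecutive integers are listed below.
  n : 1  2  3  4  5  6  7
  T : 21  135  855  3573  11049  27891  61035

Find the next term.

Δ: 114 , 720 , 2718 , 7476 , 16842 , 33144
Δ²: 606 , 1998 , 4758 , 9366 , 16302
Δ³: 1392 , 2760 , 4608 , 6936
Δ⁴: 1368 , 1848 , 2328
Δ⁵: 480 , 480
The fifth differences are constant (480).
2328 + 480 = 2808;  6936 + 2808 = 9744;  16302 + 9744 = 26046;  33144 + 26046 = 59190;  61035 + 59190 = 120225

120225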